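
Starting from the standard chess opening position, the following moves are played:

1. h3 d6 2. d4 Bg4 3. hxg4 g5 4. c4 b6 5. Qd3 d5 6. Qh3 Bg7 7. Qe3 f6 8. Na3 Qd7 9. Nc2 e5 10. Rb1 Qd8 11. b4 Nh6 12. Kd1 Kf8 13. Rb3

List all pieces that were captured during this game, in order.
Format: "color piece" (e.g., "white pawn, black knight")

Tracking captures:
  hxg4: captured black bishop

black bishop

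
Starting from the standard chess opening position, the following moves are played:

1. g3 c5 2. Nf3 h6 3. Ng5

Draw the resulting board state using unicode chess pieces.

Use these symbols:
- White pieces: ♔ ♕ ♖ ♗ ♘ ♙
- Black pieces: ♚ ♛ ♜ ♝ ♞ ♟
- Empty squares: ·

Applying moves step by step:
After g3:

♜ ♞ ♝ ♛ ♚ ♝ ♞ ♜
♟ ♟ ♟ ♟ ♟ ♟ ♟ ♟
· · · · · · · ·
· · · · · · · ·
· · · · · · · ·
· · · · · · ♙ ·
♙ ♙ ♙ ♙ ♙ ♙ · ♙
♖ ♘ ♗ ♕ ♔ ♗ ♘ ♖


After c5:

♜ ♞ ♝ ♛ ♚ ♝ ♞ ♜
♟ ♟ · ♟ ♟ ♟ ♟ ♟
· · · · · · · ·
· · ♟ · · · · ·
· · · · · · · ·
· · · · · · ♙ ·
♙ ♙ ♙ ♙ ♙ ♙ · ♙
♖ ♘ ♗ ♕ ♔ ♗ ♘ ♖


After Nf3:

♜ ♞ ♝ ♛ ♚ ♝ ♞ ♜
♟ ♟ · ♟ ♟ ♟ ♟ ♟
· · · · · · · ·
· · ♟ · · · · ·
· · · · · · · ·
· · · · · ♘ ♙ ·
♙ ♙ ♙ ♙ ♙ ♙ · ♙
♖ ♘ ♗ ♕ ♔ ♗ · ♖


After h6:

♜ ♞ ♝ ♛ ♚ ♝ ♞ ♜
♟ ♟ · ♟ ♟ ♟ ♟ ·
· · · · · · · ♟
· · ♟ · · · · ·
· · · · · · · ·
· · · · · ♘ ♙ ·
♙ ♙ ♙ ♙ ♙ ♙ · ♙
♖ ♘ ♗ ♕ ♔ ♗ · ♖


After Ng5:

♜ ♞ ♝ ♛ ♚ ♝ ♞ ♜
♟ ♟ · ♟ ♟ ♟ ♟ ·
· · · · · · · ♟
· · ♟ · · · ♘ ·
· · · · · · · ·
· · · · · · ♙ ·
♙ ♙ ♙ ♙ ♙ ♙ · ♙
♖ ♘ ♗ ♕ ♔ ♗ · ♖



  a b c d e f g h
  ─────────────────
8│♜ ♞ ♝ ♛ ♚ ♝ ♞ ♜│8
7│♟ ♟ · ♟ ♟ ♟ ♟ ·│7
6│· · · · · · · ♟│6
5│· · ♟ · · · ♘ ·│5
4│· · · · · · · ·│4
3│· · · · · · ♙ ·│3
2│♙ ♙ ♙ ♙ ♙ ♙ · ♙│2
1│♖ ♘ ♗ ♕ ♔ ♗ · ♖│1
  ─────────────────
  a b c d e f g h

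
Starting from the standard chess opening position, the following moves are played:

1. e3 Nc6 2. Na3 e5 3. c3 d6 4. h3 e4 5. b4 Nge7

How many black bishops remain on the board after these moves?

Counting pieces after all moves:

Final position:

  a b c d e f g h
  ─────────────────
8│♜ · ♝ ♛ ♚ ♝ · ♜│8
7│♟ ♟ ♟ · ♞ ♟ ♟ ♟│7
6│· · ♞ ♟ · · · ·│6
5│· · · · · · · ·│5
4│· ♙ · · ♟ · · ·│4
3│♘ · ♙ · ♙ · · ♙│3
2│♙ · · ♙ · ♙ ♙ ·│2
1│♖ · ♗ ♕ ♔ ♗ ♘ ♖│1
  ─────────────────
  a b c d e f g h


2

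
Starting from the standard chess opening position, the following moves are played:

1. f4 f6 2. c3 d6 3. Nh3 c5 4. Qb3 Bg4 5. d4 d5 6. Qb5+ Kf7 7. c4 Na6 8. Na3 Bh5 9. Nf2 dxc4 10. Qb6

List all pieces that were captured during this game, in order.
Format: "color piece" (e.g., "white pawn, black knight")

Tracking captures:
  dxc4: captured white pawn

white pawn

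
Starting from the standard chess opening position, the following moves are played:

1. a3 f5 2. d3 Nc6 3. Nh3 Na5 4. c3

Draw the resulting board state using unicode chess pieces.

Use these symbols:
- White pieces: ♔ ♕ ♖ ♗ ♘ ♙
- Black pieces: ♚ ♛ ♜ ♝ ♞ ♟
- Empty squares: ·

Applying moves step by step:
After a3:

♜ ♞ ♝ ♛ ♚ ♝ ♞ ♜
♟ ♟ ♟ ♟ ♟ ♟ ♟ ♟
· · · · · · · ·
· · · · · · · ·
· · · · · · · ·
♙ · · · · · · ·
· ♙ ♙ ♙ ♙ ♙ ♙ ♙
♖ ♘ ♗ ♕ ♔ ♗ ♘ ♖


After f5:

♜ ♞ ♝ ♛ ♚ ♝ ♞ ♜
♟ ♟ ♟ ♟ ♟ · ♟ ♟
· · · · · · · ·
· · · · · ♟ · ·
· · · · · · · ·
♙ · · · · · · ·
· ♙ ♙ ♙ ♙ ♙ ♙ ♙
♖ ♘ ♗ ♕ ♔ ♗ ♘ ♖


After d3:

♜ ♞ ♝ ♛ ♚ ♝ ♞ ♜
♟ ♟ ♟ ♟ ♟ · ♟ ♟
· · · · · · · ·
· · · · · ♟ · ·
· · · · · · · ·
♙ · · ♙ · · · ·
· ♙ ♙ · ♙ ♙ ♙ ♙
♖ ♘ ♗ ♕ ♔ ♗ ♘ ♖


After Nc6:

♜ · ♝ ♛ ♚ ♝ ♞ ♜
♟ ♟ ♟ ♟ ♟ · ♟ ♟
· · ♞ · · · · ·
· · · · · ♟ · ·
· · · · · · · ·
♙ · · ♙ · · · ·
· ♙ ♙ · ♙ ♙ ♙ ♙
♖ ♘ ♗ ♕ ♔ ♗ ♘ ♖


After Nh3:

♜ · ♝ ♛ ♚ ♝ ♞ ♜
♟ ♟ ♟ ♟ ♟ · ♟ ♟
· · ♞ · · · · ·
· · · · · ♟ · ·
· · · · · · · ·
♙ · · ♙ · · · ♘
· ♙ ♙ · ♙ ♙ ♙ ♙
♖ ♘ ♗ ♕ ♔ ♗ · ♖


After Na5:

♜ · ♝ ♛ ♚ ♝ ♞ ♜
♟ ♟ ♟ ♟ ♟ · ♟ ♟
· · · · · · · ·
♞ · · · · ♟ · ·
· · · · · · · ·
♙ · · ♙ · · · ♘
· ♙ ♙ · ♙ ♙ ♙ ♙
♖ ♘ ♗ ♕ ♔ ♗ · ♖


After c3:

♜ · ♝ ♛ ♚ ♝ ♞ ♜
♟ ♟ ♟ ♟ ♟ · ♟ ♟
· · · · · · · ·
♞ · · · · ♟ · ·
· · · · · · · ·
♙ · ♙ ♙ · · · ♘
· ♙ · · ♙ ♙ ♙ ♙
♖ ♘ ♗ ♕ ♔ ♗ · ♖



  a b c d e f g h
  ─────────────────
8│♜ · ♝ ♛ ♚ ♝ ♞ ♜│8
7│♟ ♟ ♟ ♟ ♟ · ♟ ♟│7
6│· · · · · · · ·│6
5│♞ · · · · ♟ · ·│5
4│· · · · · · · ·│4
3│♙ · ♙ ♙ · · · ♘│3
2│· ♙ · · ♙ ♙ ♙ ♙│2
1│♖ ♘ ♗ ♕ ♔ ♗ · ♖│1
  ─────────────────
  a b c d e f g h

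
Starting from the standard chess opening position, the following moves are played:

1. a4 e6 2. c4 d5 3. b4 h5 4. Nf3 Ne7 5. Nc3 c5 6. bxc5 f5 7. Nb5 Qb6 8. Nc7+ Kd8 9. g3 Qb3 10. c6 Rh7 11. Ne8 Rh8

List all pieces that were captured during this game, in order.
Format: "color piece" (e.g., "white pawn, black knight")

Tracking captures:
  bxc5: captured black pawn

black pawn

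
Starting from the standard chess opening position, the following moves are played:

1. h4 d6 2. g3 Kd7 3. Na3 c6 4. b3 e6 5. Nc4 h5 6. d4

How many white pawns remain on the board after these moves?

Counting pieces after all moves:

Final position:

  a b c d e f g h
  ─────────────────
8│♜ ♞ ♝ ♛ · ♝ ♞ ♜│8
7│♟ ♟ · ♚ · ♟ ♟ ·│7
6│· · ♟ ♟ ♟ · · ·│6
5│· · · · · · · ♟│5
4│· · ♘ ♙ · · · ♙│4
3│· ♙ · · · · ♙ ·│3
2│♙ · ♙ · ♙ ♙ · ·│2
1│♖ · ♗ ♕ ♔ ♗ ♘ ♖│1
  ─────────────────
  a b c d e f g h


8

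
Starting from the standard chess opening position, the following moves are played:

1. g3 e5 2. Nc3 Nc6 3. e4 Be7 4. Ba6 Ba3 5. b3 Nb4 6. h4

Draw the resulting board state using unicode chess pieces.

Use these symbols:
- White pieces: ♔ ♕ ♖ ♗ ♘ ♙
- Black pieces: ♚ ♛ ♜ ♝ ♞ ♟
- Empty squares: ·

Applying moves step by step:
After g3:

♜ ♞ ♝ ♛ ♚ ♝ ♞ ♜
♟ ♟ ♟ ♟ ♟ ♟ ♟ ♟
· · · · · · · ·
· · · · · · · ·
· · · · · · · ·
· · · · · · ♙ ·
♙ ♙ ♙ ♙ ♙ ♙ · ♙
♖ ♘ ♗ ♕ ♔ ♗ ♘ ♖


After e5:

♜ ♞ ♝ ♛ ♚ ♝ ♞ ♜
♟ ♟ ♟ ♟ · ♟ ♟ ♟
· · · · · · · ·
· · · · ♟ · · ·
· · · · · · · ·
· · · · · · ♙ ·
♙ ♙ ♙ ♙ ♙ ♙ · ♙
♖ ♘ ♗ ♕ ♔ ♗ ♘ ♖


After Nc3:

♜ ♞ ♝ ♛ ♚ ♝ ♞ ♜
♟ ♟ ♟ ♟ · ♟ ♟ ♟
· · · · · · · ·
· · · · ♟ · · ·
· · · · · · · ·
· · ♘ · · · ♙ ·
♙ ♙ ♙ ♙ ♙ ♙ · ♙
♖ · ♗ ♕ ♔ ♗ ♘ ♖


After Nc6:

♜ · ♝ ♛ ♚ ♝ ♞ ♜
♟ ♟ ♟ ♟ · ♟ ♟ ♟
· · ♞ · · · · ·
· · · · ♟ · · ·
· · · · · · · ·
· · ♘ · · · ♙ ·
♙ ♙ ♙ ♙ ♙ ♙ · ♙
♖ · ♗ ♕ ♔ ♗ ♘ ♖


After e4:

♜ · ♝ ♛ ♚ ♝ ♞ ♜
♟ ♟ ♟ ♟ · ♟ ♟ ♟
· · ♞ · · · · ·
· · · · ♟ · · ·
· · · · ♙ · · ·
· · ♘ · · · ♙ ·
♙ ♙ ♙ ♙ · ♙ · ♙
♖ · ♗ ♕ ♔ ♗ ♘ ♖


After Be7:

♜ · ♝ ♛ ♚ · ♞ ♜
♟ ♟ ♟ ♟ ♝ ♟ ♟ ♟
· · ♞ · · · · ·
· · · · ♟ · · ·
· · · · ♙ · · ·
· · ♘ · · · ♙ ·
♙ ♙ ♙ ♙ · ♙ · ♙
♖ · ♗ ♕ ♔ ♗ ♘ ♖


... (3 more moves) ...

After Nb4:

♜ · ♝ ♛ ♚ · ♞ ♜
♟ ♟ ♟ ♟ · ♟ ♟ ♟
♗ · · · · · · ·
· · · · ♟ · · ·
· ♞ · · ♙ · · ·
♝ ♙ ♘ · · · ♙ ·
♙ · ♙ ♙ · ♙ · ♙
♖ · ♗ ♕ ♔ · ♘ ♖


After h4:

♜ · ♝ ♛ ♚ · ♞ ♜
♟ ♟ ♟ ♟ · ♟ ♟ ♟
♗ · · · · · · ·
· · · · ♟ · · ·
· ♞ · · ♙ · · ♙
♝ ♙ ♘ · · · ♙ ·
♙ · ♙ ♙ · ♙ · ·
♖ · ♗ ♕ ♔ · ♘ ♖



  a b c d e f g h
  ─────────────────
8│♜ · ♝ ♛ ♚ · ♞ ♜│8
7│♟ ♟ ♟ ♟ · ♟ ♟ ♟│7
6│♗ · · · · · · ·│6
5│· · · · ♟ · · ·│5
4│· ♞ · · ♙ · · ♙│4
3│♝ ♙ ♘ · · · ♙ ·│3
2│♙ · ♙ ♙ · ♙ · ·│2
1│♖ · ♗ ♕ ♔ · ♘ ♖│1
  ─────────────────
  a b c d e f g h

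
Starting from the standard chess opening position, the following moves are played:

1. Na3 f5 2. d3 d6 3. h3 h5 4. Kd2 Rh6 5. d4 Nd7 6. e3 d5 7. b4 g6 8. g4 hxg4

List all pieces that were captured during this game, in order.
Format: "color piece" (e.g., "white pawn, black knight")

Tracking captures:
  hxg4: captured white pawn

white pawn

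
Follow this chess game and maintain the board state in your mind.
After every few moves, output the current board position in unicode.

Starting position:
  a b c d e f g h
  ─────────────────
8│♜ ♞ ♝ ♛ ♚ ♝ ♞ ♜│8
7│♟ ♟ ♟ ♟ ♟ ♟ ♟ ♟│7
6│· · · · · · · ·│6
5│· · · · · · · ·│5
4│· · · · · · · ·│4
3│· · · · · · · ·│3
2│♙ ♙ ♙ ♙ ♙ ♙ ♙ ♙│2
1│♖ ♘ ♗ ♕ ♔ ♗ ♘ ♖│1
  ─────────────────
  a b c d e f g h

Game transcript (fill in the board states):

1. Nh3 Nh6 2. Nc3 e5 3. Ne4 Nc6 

  a b c d e f g h
  ─────────────────
8│♜ · ♝ ♛ ♚ ♝ · ♜│8
7│♟ ♟ ♟ ♟ · ♟ ♟ ♟│7
6│· · ♞ · · · · ♞│6
5│· · · · ♟ · · ·│5
4│· · · · ♘ · · ·│4
3│· · · · · · · ♘│3
2│♙ ♙ ♙ ♙ ♙ ♙ ♙ ♙│2
1│♖ · ♗ ♕ ♔ ♗ · ♖│1
  ─────────────────
  a b c d e f g h

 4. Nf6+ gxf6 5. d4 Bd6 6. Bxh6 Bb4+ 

  a b c d e f g h
  ─────────────────
8│♜ · ♝ ♛ ♚ · · ♜│8
7│♟ ♟ ♟ ♟ · ♟ · ♟│7
6│· · ♞ · · ♟ · ♗│6
5│· · · · ♟ · · ·│5
4│· ♝ · ♙ · · · ·│4
3│· · · · · · · ♘│3
2│♙ ♙ ♙ · ♙ ♙ ♙ ♙│2
1│♖ · · ♕ ♔ ♗ · ♖│1
  ─────────────────
  a b c d e f g h

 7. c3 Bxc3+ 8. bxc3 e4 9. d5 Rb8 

  a b c d e f g h
  ─────────────────
8│· ♜ ♝ ♛ ♚ · · ♜│8
7│♟ ♟ ♟ ♟ · ♟ · ♟│7
6│· · ♞ · · ♟ · ♗│6
5│· · · ♙ · · · ·│5
4│· · · · ♟ · · ·│4
3│· · ♙ · · · · ♘│3
2│♙ · · · ♙ ♙ ♙ ♙│2
1│♖ · · ♕ ♔ ♗ · ♖│1
  ─────────────────
  a b c d e f g h

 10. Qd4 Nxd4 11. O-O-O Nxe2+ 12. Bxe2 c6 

  a b c d e f g h
  ─────────────────
8│· ♜ ♝ ♛ ♚ · · ♜│8
7│♟ ♟ · ♟ · ♟ · ♟│7
6│· · ♟ · · ♟ · ♗│6
5│· · · ♙ · · · ·│5
4│· · · · ♟ · · ·│4
3│· · ♙ · · · · ♘│3
2│♙ · · · ♗ ♙ ♙ ♙│2
1│· · ♔ ♖ · · · ♖│1
  ─────────────────
  a b c d e f g h

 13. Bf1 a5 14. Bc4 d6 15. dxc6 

  a b c d e f g h
  ─────────────────
8│· ♜ ♝ ♛ ♚ · · ♜│8
7│· ♟ · · · ♟ · ♟│7
6│· · ♙ ♟ · ♟ · ♗│6
5│♟ · · · · · · ·│5
4│· · ♗ · ♟ · · ·│4
3│· · ♙ · · · · ♘│3
2│♙ · · · · ♙ ♙ ♙│2
1│· · ♔ ♖ · · · ♖│1
  ─────────────────
  a b c d e f g h


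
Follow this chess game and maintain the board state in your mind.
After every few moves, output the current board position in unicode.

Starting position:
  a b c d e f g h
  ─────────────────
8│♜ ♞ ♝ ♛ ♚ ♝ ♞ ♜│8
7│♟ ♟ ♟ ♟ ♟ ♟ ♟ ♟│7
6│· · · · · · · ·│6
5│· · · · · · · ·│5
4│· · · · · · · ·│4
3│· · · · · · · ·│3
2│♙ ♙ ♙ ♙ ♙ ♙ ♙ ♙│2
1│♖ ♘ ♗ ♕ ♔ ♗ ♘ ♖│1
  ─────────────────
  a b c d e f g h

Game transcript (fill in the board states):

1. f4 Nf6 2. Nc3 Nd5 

  a b c d e f g h
  ─────────────────
8│♜ ♞ ♝ ♛ ♚ ♝ · ♜│8
7│♟ ♟ ♟ ♟ ♟ ♟ ♟ ♟│7
6│· · · · · · · ·│6
5│· · · ♞ · · · ·│5
4│· · · · · ♙ · ·│4
3│· · ♘ · · · · ·│3
2│♙ ♙ ♙ ♙ ♙ · ♙ ♙│2
1│♖ · ♗ ♕ ♔ ♗ ♘ ♖│1
  ─────────────────
  a b c d e f g h

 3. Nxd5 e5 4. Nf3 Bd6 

  a b c d e f g h
  ─────────────────
8│♜ ♞ ♝ ♛ ♚ · · ♜│8
7│♟ ♟ ♟ ♟ · ♟ ♟ ♟│7
6│· · · ♝ · · · ·│6
5│· · · ♘ ♟ · · ·│5
4│· · · · · ♙ · ·│4
3│· · · · · ♘ · ·│3
2│♙ ♙ ♙ ♙ ♙ · ♙ ♙│2
1│♖ · ♗ ♕ ♔ ♗ · ♖│1
  ─────────────────
  a b c d e f g h

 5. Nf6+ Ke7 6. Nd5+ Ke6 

  a b c d e f g h
  ─────────────────
8│♜ ♞ ♝ ♛ · · · ♜│8
7│♟ ♟ ♟ ♟ · ♟ ♟ ♟│7
6│· · · ♝ ♚ · · ·│6
5│· · · ♘ ♟ · · ·│5
4│· · · · · ♙ · ·│4
3│· · · · · ♘ · ·│3
2│♙ ♙ ♙ ♙ ♙ · ♙ ♙│2
1│♖ · ♗ ♕ ♔ ♗ · ♖│1
  ─────────────────
  a b c d e f g h

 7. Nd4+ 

  a b c d e f g h
  ─────────────────
8│♜ ♞ ♝ ♛ · · · ♜│8
7│♟ ♟ ♟ ♟ · ♟ ♟ ♟│7
6│· · · ♝ ♚ · · ·│6
5│· · · ♘ ♟ · · ·│5
4│· · · ♘ · ♙ · ·│4
3│· · · · · · · ·│3
2│♙ ♙ ♙ ♙ ♙ · ♙ ♙│2
1│♖ · ♗ ♕ ♔ ♗ · ♖│1
  ─────────────────
  a b c d e f g h


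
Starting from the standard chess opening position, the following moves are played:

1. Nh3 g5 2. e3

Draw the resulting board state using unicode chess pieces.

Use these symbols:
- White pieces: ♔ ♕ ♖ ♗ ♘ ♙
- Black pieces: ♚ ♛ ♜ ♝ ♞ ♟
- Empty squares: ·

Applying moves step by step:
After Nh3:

♜ ♞ ♝ ♛ ♚ ♝ ♞ ♜
♟ ♟ ♟ ♟ ♟ ♟ ♟ ♟
· · · · · · · ·
· · · · · · · ·
· · · · · · · ·
· · · · · · · ♘
♙ ♙ ♙ ♙ ♙ ♙ ♙ ♙
♖ ♘ ♗ ♕ ♔ ♗ · ♖


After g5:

♜ ♞ ♝ ♛ ♚ ♝ ♞ ♜
♟ ♟ ♟ ♟ ♟ ♟ · ♟
· · · · · · · ·
· · · · · · ♟ ·
· · · · · · · ·
· · · · · · · ♘
♙ ♙ ♙ ♙ ♙ ♙ ♙ ♙
♖ ♘ ♗ ♕ ♔ ♗ · ♖


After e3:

♜ ♞ ♝ ♛ ♚ ♝ ♞ ♜
♟ ♟ ♟ ♟ ♟ ♟ · ♟
· · · · · · · ·
· · · · · · ♟ ·
· · · · · · · ·
· · · · ♙ · · ♘
♙ ♙ ♙ ♙ · ♙ ♙ ♙
♖ ♘ ♗ ♕ ♔ ♗ · ♖



  a b c d e f g h
  ─────────────────
8│♜ ♞ ♝ ♛ ♚ ♝ ♞ ♜│8
7│♟ ♟ ♟ ♟ ♟ ♟ · ♟│7
6│· · · · · · · ·│6
5│· · · · · · ♟ ·│5
4│· · · · · · · ·│4
3│· · · · ♙ · · ♘│3
2│♙ ♙ ♙ ♙ · ♙ ♙ ♙│2
1│♖ ♘ ♗ ♕ ♔ ♗ · ♖│1
  ─────────────────
  a b c d e f g h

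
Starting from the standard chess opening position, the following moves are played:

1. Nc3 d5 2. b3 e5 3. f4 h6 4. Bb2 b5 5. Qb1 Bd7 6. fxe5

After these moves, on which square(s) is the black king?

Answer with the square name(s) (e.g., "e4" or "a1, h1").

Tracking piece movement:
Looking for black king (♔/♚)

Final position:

  a b c d e f g h
  ─────────────────
8│♜ ♞ · ♛ ♚ ♝ ♞ ♜│8
7│♟ · ♟ ♝ · ♟ ♟ ·│7
6│· · · · · · · ♟│6
5│· ♟ · ♟ ♙ · · ·│5
4│· · · · · · · ·│4
3│· ♙ ♘ · · · · ·│3
2│♙ ♗ ♙ ♙ ♙ · ♙ ♙│2
1│♖ ♕ · · ♔ ♗ ♘ ♖│1
  ─────────────────
  a b c d e f g h


e8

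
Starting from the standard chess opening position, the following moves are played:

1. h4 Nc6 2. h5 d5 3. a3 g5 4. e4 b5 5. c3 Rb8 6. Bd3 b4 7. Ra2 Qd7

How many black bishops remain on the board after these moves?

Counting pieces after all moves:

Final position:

  a b c d e f g h
  ─────────────────
8│· ♜ ♝ · ♚ ♝ ♞ ♜│8
7│♟ · ♟ ♛ ♟ ♟ · ♟│7
6│· · ♞ · · · · ·│6
5│· · · ♟ · · ♟ ♙│5
4│· ♟ · · ♙ · · ·│4
3│♙ · ♙ ♗ · · · ·│3
2│♖ ♙ · ♙ · ♙ ♙ ·│2
1│· ♘ ♗ ♕ ♔ · ♘ ♖│1
  ─────────────────
  a b c d e f g h


2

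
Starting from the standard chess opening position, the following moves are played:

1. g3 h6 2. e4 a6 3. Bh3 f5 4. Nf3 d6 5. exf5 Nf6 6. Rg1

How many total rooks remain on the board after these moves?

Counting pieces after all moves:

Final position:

  a b c d e f g h
  ─────────────────
8│♜ ♞ ♝ ♛ ♚ ♝ · ♜│8
7│· ♟ ♟ · ♟ · ♟ ·│7
6│♟ · · ♟ · ♞ · ♟│6
5│· · · · · ♙ · ·│5
4│· · · · · · · ·│4
3│· · · · · ♘ ♙ ♗│3
2│♙ ♙ ♙ ♙ · ♙ · ♙│2
1│♖ ♘ ♗ ♕ ♔ · ♖ ·│1
  ─────────────────
  a b c d e f g h


4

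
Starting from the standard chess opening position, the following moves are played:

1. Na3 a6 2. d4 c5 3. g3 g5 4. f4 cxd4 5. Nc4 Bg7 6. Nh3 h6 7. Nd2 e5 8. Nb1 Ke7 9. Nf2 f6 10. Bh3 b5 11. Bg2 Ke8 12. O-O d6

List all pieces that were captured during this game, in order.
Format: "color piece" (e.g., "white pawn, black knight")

Tracking captures:
  cxd4: captured white pawn

white pawn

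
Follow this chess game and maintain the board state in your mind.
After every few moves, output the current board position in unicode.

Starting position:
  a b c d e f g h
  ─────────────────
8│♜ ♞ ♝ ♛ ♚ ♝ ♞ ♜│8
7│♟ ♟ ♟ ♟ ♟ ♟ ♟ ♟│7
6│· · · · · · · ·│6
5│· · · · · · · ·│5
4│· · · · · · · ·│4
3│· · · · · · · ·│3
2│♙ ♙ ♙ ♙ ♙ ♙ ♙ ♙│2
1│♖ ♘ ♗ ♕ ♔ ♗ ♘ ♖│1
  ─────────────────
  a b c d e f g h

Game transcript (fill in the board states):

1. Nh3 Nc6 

  a b c d e f g h
  ─────────────────
8│♜ · ♝ ♛ ♚ ♝ ♞ ♜│8
7│♟ ♟ ♟ ♟ ♟ ♟ ♟ ♟│7
6│· · ♞ · · · · ·│6
5│· · · · · · · ·│5
4│· · · · · · · ·│4
3│· · · · · · · ♘│3
2│♙ ♙ ♙ ♙ ♙ ♙ ♙ ♙│2
1│♖ ♘ ♗ ♕ ♔ ♗ · ♖│1
  ─────────────────
  a b c d e f g h

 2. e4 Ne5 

  a b c d e f g h
  ─────────────────
8│♜ · ♝ ♛ ♚ ♝ ♞ ♜│8
7│♟ ♟ ♟ ♟ ♟ ♟ ♟ ♟│7
6│· · · · · · · ·│6
5│· · · · ♞ · · ·│5
4│· · · · ♙ · · ·│4
3│· · · · · · · ♘│3
2│♙ ♙ ♙ ♙ · ♙ ♙ ♙│2
1│♖ ♘ ♗ ♕ ♔ ♗ · ♖│1
  ─────────────────
  a b c d e f g h

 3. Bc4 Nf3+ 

  a b c d e f g h
  ─────────────────
8│♜ · ♝ ♛ ♚ ♝ ♞ ♜│8
7│♟ ♟ ♟ ♟ ♟ ♟ ♟ ♟│7
6│· · · · · · · ·│6
5│· · · · · · · ·│5
4│· · ♗ · ♙ · · ·│4
3│· · · · · ♞ · ♘│3
2│♙ ♙ ♙ ♙ · ♙ ♙ ♙│2
1│♖ ♘ ♗ ♕ ♔ · · ♖│1
  ─────────────────
  a b c d e f g h

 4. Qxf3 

  a b c d e f g h
  ─────────────────
8│♜ · ♝ ♛ ♚ ♝ ♞ ♜│8
7│♟ ♟ ♟ ♟ ♟ ♟ ♟ ♟│7
6│· · · · · · · ·│6
5│· · · · · · · ·│5
4│· · ♗ · ♙ · · ·│4
3│· · · · · ♕ · ♘│3
2│♙ ♙ ♙ ♙ · ♙ ♙ ♙│2
1│♖ ♘ ♗ · ♔ · · ♖│1
  ─────────────────
  a b c d e f g h


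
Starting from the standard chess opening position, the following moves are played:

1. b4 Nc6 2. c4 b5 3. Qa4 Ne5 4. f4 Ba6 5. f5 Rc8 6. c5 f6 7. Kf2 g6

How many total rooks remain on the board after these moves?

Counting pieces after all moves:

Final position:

  a b c d e f g h
  ─────────────────
8│· · ♜ ♛ ♚ ♝ ♞ ♜│8
7│♟ · ♟ ♟ ♟ · · ♟│7
6│♝ · · · · ♟ ♟ ·│6
5│· ♟ ♙ · ♞ ♙ · ·│5
4│♕ ♙ · · · · · ·│4
3│· · · · · · · ·│3
2│♙ · · ♙ ♙ ♔ ♙ ♙│2
1│♖ ♘ ♗ · · ♗ ♘ ♖│1
  ─────────────────
  a b c d e f g h


4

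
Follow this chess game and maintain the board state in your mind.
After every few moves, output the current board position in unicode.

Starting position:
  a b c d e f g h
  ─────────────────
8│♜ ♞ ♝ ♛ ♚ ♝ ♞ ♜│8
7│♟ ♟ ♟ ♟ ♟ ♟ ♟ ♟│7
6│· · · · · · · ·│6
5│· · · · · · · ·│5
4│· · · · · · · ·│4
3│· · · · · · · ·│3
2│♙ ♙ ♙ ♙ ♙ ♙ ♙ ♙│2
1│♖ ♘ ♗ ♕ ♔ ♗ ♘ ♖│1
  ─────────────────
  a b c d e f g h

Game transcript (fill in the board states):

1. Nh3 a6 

  a b c d e f g h
  ─────────────────
8│♜ ♞ ♝ ♛ ♚ ♝ ♞ ♜│8
7│· ♟ ♟ ♟ ♟ ♟ ♟ ♟│7
6│♟ · · · · · · ·│6
5│· · · · · · · ·│5
4│· · · · · · · ·│4
3│· · · · · · · ♘│3
2│♙ ♙ ♙ ♙ ♙ ♙ ♙ ♙│2
1│♖ ♘ ♗ ♕ ♔ ♗ · ♖│1
  ─────────────────
  a b c d e f g h

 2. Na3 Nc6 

  a b c d e f g h
  ─────────────────
8│♜ · ♝ ♛ ♚ ♝ ♞ ♜│8
7│· ♟ ♟ ♟ ♟ ♟ ♟ ♟│7
6│♟ · ♞ · · · · ·│6
5│· · · · · · · ·│5
4│· · · · · · · ·│4
3│♘ · · · · · · ♘│3
2│♙ ♙ ♙ ♙ ♙ ♙ ♙ ♙│2
1│♖ · ♗ ♕ ♔ ♗ · ♖│1
  ─────────────────
  a b c d e f g h

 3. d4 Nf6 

  a b c d e f g h
  ─────────────────
8│♜ · ♝ ♛ ♚ ♝ · ♜│8
7│· ♟ ♟ ♟ ♟ ♟ ♟ ♟│7
6│♟ · ♞ · · ♞ · ·│6
5│· · · · · · · ·│5
4│· · · ♙ · · · ·│4
3│♘ · · · · · · ♘│3
2│♙ ♙ ♙ · ♙ ♙ ♙ ♙│2
1│♖ · ♗ ♕ ♔ ♗ · ♖│1
  ─────────────────
  a b c d e f g h

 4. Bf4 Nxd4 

  a b c d e f g h
  ─────────────────
8│♜ · ♝ ♛ ♚ ♝ · ♜│8
7│· ♟ ♟ ♟ ♟ ♟ ♟ ♟│7
6│♟ · · · · ♞ · ·│6
5│· · · · · · · ·│5
4│· · · ♞ · ♗ · ·│4
3│♘ · · · · · · ♘│3
2│♙ ♙ ♙ · ♙ ♙ ♙ ♙│2
1│♖ · · ♕ ♔ ♗ · ♖│1
  ─────────────────
  a b c d e f g h



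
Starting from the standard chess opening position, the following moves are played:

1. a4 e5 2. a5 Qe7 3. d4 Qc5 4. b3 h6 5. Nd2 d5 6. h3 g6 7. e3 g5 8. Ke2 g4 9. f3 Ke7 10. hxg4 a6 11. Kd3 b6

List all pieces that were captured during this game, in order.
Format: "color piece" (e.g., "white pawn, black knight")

Tracking captures:
  hxg4: captured black pawn

black pawn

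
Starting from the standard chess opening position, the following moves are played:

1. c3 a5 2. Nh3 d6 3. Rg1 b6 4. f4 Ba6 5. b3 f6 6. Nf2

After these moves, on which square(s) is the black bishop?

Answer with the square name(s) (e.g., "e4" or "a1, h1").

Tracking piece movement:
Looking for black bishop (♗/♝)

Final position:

  a b c d e f g h
  ─────────────────
8│♜ ♞ · ♛ ♚ ♝ ♞ ♜│8
7│· · ♟ · ♟ · ♟ ♟│7
6│♝ ♟ · ♟ · ♟ · ·│6
5│♟ · · · · · · ·│5
4│· · · · · ♙ · ·│4
3│· ♙ ♙ · · · · ·│3
2│♙ · · ♙ ♙ ♘ ♙ ♙│2
1│♖ ♘ ♗ ♕ ♔ ♗ ♖ ·│1
  ─────────────────
  a b c d e f g h


a6, f8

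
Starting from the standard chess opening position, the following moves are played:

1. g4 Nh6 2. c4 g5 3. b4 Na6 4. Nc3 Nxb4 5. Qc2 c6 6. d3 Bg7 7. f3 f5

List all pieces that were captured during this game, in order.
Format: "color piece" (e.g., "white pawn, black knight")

Tracking captures:
  Nxb4: captured white pawn

white pawn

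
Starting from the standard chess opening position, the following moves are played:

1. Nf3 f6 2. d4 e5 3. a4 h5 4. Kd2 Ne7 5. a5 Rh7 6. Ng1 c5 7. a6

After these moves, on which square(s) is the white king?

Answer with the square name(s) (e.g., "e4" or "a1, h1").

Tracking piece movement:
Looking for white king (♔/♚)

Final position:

  a b c d e f g h
  ─────────────────
8│♜ ♞ ♝ ♛ ♚ ♝ · ·│8
7│♟ ♟ · ♟ ♞ · ♟ ♜│7
6│♙ · · · · ♟ · ·│6
5│· · ♟ · ♟ · · ♟│5
4│· · · ♙ · · · ·│4
3│· · · · · · · ·│3
2│· ♙ ♙ ♔ ♙ ♙ ♙ ♙│2
1│♖ ♘ ♗ ♕ · ♗ ♘ ♖│1
  ─────────────────
  a b c d e f g h


d2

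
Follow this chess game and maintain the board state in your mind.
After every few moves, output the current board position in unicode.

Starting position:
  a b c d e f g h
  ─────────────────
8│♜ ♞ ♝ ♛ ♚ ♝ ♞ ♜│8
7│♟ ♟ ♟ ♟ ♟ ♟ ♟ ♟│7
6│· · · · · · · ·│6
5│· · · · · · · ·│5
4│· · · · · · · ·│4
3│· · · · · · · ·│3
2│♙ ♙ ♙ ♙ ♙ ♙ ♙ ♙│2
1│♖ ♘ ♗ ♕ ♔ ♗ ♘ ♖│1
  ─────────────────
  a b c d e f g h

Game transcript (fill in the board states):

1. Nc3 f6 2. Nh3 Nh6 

  a b c d e f g h
  ─────────────────
8│♜ ♞ ♝ ♛ ♚ ♝ · ♜│8
7│♟ ♟ ♟ ♟ ♟ · ♟ ♟│7
6│· · · · · ♟ · ♞│6
5│· · · · · · · ·│5
4│· · · · · · · ·│4
3│· · ♘ · · · · ♘│3
2│♙ ♙ ♙ ♙ ♙ ♙ ♙ ♙│2
1│♖ · ♗ ♕ ♔ ♗ · ♖│1
  ─────────────────
  a b c d e f g h

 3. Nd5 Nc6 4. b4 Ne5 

  a b c d e f g h
  ─────────────────
8│♜ · ♝ ♛ ♚ ♝ · ♜│8
7│♟ ♟ ♟ ♟ ♟ · ♟ ♟│7
6│· · · · · ♟ · ♞│6
5│· · · ♘ ♞ · · ·│5
4│· ♙ · · · · · ·│4
3│· · · · · · · ♘│3
2│♙ · ♙ ♙ ♙ ♙ ♙ ♙│2
1│♖ · ♗ ♕ ♔ ♗ · ♖│1
  ─────────────────
  a b c d e f g h

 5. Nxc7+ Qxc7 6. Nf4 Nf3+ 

  a b c d e f g h
  ─────────────────
8│♜ · ♝ · ♚ ♝ · ♜│8
7│♟ ♟ ♛ ♟ ♟ · ♟ ♟│7
6│· · · · · ♟ · ♞│6
5│· · · · · · · ·│5
4│· ♙ · · · ♘ · ·│4
3│· · · · · ♞ · ·│3
2│♙ · ♙ ♙ ♙ ♙ ♙ ♙│2
1│♖ · ♗ ♕ ♔ ♗ · ♖│1
  ─────────────────
  a b c d e f g h

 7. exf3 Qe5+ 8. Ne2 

  a b c d e f g h
  ─────────────────
8│♜ · ♝ · ♚ ♝ · ♜│8
7│♟ ♟ · ♟ ♟ · ♟ ♟│7
6│· · · · · ♟ · ♞│6
5│· · · · ♛ · · ·│5
4│· ♙ · · · · · ·│4
3│· · · · · ♙ · ·│3
2│♙ · ♙ ♙ ♘ ♙ ♙ ♙│2
1│♖ · ♗ ♕ ♔ ♗ · ♖│1
  ─────────────────
  a b c d e f g h


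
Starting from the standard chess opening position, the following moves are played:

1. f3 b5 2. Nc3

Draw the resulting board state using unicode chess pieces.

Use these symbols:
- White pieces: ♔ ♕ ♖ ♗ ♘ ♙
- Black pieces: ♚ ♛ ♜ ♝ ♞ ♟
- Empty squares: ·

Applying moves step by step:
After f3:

♜ ♞ ♝ ♛ ♚ ♝ ♞ ♜
♟ ♟ ♟ ♟ ♟ ♟ ♟ ♟
· · · · · · · ·
· · · · · · · ·
· · · · · · · ·
· · · · · ♙ · ·
♙ ♙ ♙ ♙ ♙ · ♙ ♙
♖ ♘ ♗ ♕ ♔ ♗ ♘ ♖


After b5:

♜ ♞ ♝ ♛ ♚ ♝ ♞ ♜
♟ · ♟ ♟ ♟ ♟ ♟ ♟
· · · · · · · ·
· ♟ · · · · · ·
· · · · · · · ·
· · · · · ♙ · ·
♙ ♙ ♙ ♙ ♙ · ♙ ♙
♖ ♘ ♗ ♕ ♔ ♗ ♘ ♖


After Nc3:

♜ ♞ ♝ ♛ ♚ ♝ ♞ ♜
♟ · ♟ ♟ ♟ ♟ ♟ ♟
· · · · · · · ·
· ♟ · · · · · ·
· · · · · · · ·
· · ♘ · · ♙ · ·
♙ ♙ ♙ ♙ ♙ · ♙ ♙
♖ · ♗ ♕ ♔ ♗ ♘ ♖



  a b c d e f g h
  ─────────────────
8│♜ ♞ ♝ ♛ ♚ ♝ ♞ ♜│8
7│♟ · ♟ ♟ ♟ ♟ ♟ ♟│7
6│· · · · · · · ·│6
5│· ♟ · · · · · ·│5
4│· · · · · · · ·│4
3│· · ♘ · · ♙ · ·│3
2│♙ ♙ ♙ ♙ ♙ · ♙ ♙│2
1│♖ · ♗ ♕ ♔ ♗ ♘ ♖│1
  ─────────────────
  a b c d e f g h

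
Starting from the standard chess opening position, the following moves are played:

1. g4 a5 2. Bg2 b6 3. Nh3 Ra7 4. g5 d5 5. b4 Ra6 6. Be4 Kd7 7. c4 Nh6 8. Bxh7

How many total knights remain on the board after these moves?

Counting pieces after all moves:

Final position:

  a b c d e f g h
  ─────────────────
8│· ♞ ♝ ♛ · ♝ · ♜│8
7│· · ♟ ♚ ♟ ♟ ♟ ♗│7
6│♜ ♟ · · · · · ♞│6
5│♟ · · ♟ · · ♙ ·│5
4│· ♙ ♙ · · · · ·│4
3│· · · · · · · ♘│3
2│♙ · · ♙ ♙ ♙ · ♙│2
1│♖ ♘ ♗ ♕ ♔ · · ♖│1
  ─────────────────
  a b c d e f g h


4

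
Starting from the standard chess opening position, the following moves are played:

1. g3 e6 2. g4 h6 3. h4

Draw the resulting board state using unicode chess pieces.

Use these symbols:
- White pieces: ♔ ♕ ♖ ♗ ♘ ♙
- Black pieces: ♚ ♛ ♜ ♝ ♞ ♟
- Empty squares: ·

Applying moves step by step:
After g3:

♜ ♞ ♝ ♛ ♚ ♝ ♞ ♜
♟ ♟ ♟ ♟ ♟ ♟ ♟ ♟
· · · · · · · ·
· · · · · · · ·
· · · · · · · ·
· · · · · · ♙ ·
♙ ♙ ♙ ♙ ♙ ♙ · ♙
♖ ♘ ♗ ♕ ♔ ♗ ♘ ♖


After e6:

♜ ♞ ♝ ♛ ♚ ♝ ♞ ♜
♟ ♟ ♟ ♟ · ♟ ♟ ♟
· · · · ♟ · · ·
· · · · · · · ·
· · · · · · · ·
· · · · · · ♙ ·
♙ ♙ ♙ ♙ ♙ ♙ · ♙
♖ ♘ ♗ ♕ ♔ ♗ ♘ ♖


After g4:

♜ ♞ ♝ ♛ ♚ ♝ ♞ ♜
♟ ♟ ♟ ♟ · ♟ ♟ ♟
· · · · ♟ · · ·
· · · · · · · ·
· · · · · · ♙ ·
· · · · · · · ·
♙ ♙ ♙ ♙ ♙ ♙ · ♙
♖ ♘ ♗ ♕ ♔ ♗ ♘ ♖


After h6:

♜ ♞ ♝ ♛ ♚ ♝ ♞ ♜
♟ ♟ ♟ ♟ · ♟ ♟ ·
· · · · ♟ · · ♟
· · · · · · · ·
· · · · · · ♙ ·
· · · · · · · ·
♙ ♙ ♙ ♙ ♙ ♙ · ♙
♖ ♘ ♗ ♕ ♔ ♗ ♘ ♖


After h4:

♜ ♞ ♝ ♛ ♚ ♝ ♞ ♜
♟ ♟ ♟ ♟ · ♟ ♟ ·
· · · · ♟ · · ♟
· · · · · · · ·
· · · · · · ♙ ♙
· · · · · · · ·
♙ ♙ ♙ ♙ ♙ ♙ · ·
♖ ♘ ♗ ♕ ♔ ♗ ♘ ♖



  a b c d e f g h
  ─────────────────
8│♜ ♞ ♝ ♛ ♚ ♝ ♞ ♜│8
7│♟ ♟ ♟ ♟ · ♟ ♟ ·│7
6│· · · · ♟ · · ♟│6
5│· · · · · · · ·│5
4│· · · · · · ♙ ♙│4
3│· · · · · · · ·│3
2│♙ ♙ ♙ ♙ ♙ ♙ · ·│2
1│♖ ♘ ♗ ♕ ♔ ♗ ♘ ♖│1
  ─────────────────
  a b c d e f g h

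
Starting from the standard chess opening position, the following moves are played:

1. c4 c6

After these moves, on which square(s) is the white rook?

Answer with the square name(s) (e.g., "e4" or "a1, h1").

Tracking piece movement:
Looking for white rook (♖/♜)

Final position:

  a b c d e f g h
  ─────────────────
8│♜ ♞ ♝ ♛ ♚ ♝ ♞ ♜│8
7│♟ ♟ · ♟ ♟ ♟ ♟ ♟│7
6│· · ♟ · · · · ·│6
5│· · · · · · · ·│5
4│· · ♙ · · · · ·│4
3│· · · · · · · ·│3
2│♙ ♙ · ♙ ♙ ♙ ♙ ♙│2
1│♖ ♘ ♗ ♕ ♔ ♗ ♘ ♖│1
  ─────────────────
  a b c d e f g h


a1, h1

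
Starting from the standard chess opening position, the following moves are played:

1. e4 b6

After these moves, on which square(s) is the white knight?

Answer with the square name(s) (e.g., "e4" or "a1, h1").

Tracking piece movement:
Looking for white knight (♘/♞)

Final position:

  a b c d e f g h
  ─────────────────
8│♜ ♞ ♝ ♛ ♚ ♝ ♞ ♜│8
7│♟ · ♟ ♟ ♟ ♟ ♟ ♟│7
6│· ♟ · · · · · ·│6
5│· · · · · · · ·│5
4│· · · · ♙ · · ·│4
3│· · · · · · · ·│3
2│♙ ♙ ♙ ♙ · ♙ ♙ ♙│2
1│♖ ♘ ♗ ♕ ♔ ♗ ♘ ♖│1
  ─────────────────
  a b c d e f g h


b1, g1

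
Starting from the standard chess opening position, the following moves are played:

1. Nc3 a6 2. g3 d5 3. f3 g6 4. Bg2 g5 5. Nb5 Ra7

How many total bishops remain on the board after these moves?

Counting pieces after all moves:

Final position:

  a b c d e f g h
  ─────────────────
8│· ♞ ♝ ♛ ♚ ♝ ♞ ♜│8
7│♜ ♟ ♟ · ♟ ♟ · ♟│7
6│♟ · · · · · · ·│6
5│· ♘ · ♟ · · ♟ ·│5
4│· · · · · · · ·│4
3│· · · · · ♙ ♙ ·│3
2│♙ ♙ ♙ ♙ ♙ · ♗ ♙│2
1│♖ · ♗ ♕ ♔ · ♘ ♖│1
  ─────────────────
  a b c d e f g h


4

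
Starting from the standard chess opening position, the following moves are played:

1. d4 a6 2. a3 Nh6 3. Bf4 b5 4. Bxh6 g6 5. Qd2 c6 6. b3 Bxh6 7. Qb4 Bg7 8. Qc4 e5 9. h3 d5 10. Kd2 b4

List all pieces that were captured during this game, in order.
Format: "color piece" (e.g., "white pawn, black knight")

Tracking captures:
  Bxh6: captured black knight
  Bxh6: captured white bishop

black knight, white bishop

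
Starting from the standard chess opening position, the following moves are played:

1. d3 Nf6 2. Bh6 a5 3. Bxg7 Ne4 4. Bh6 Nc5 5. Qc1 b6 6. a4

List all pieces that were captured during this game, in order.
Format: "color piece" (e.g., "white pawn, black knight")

Tracking captures:
  Bxg7: captured black pawn

black pawn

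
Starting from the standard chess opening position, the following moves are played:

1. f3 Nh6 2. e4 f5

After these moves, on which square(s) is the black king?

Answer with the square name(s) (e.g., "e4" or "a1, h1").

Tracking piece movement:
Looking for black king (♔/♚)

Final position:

  a b c d e f g h
  ─────────────────
8│♜ ♞ ♝ ♛ ♚ ♝ · ♜│8
7│♟ ♟ ♟ ♟ ♟ · ♟ ♟│7
6│· · · · · · · ♞│6
5│· · · · · ♟ · ·│5
4│· · · · ♙ · · ·│4
3│· · · · · ♙ · ·│3
2│♙ ♙ ♙ ♙ · · ♙ ♙│2
1│♖ ♘ ♗ ♕ ♔ ♗ ♘ ♖│1
  ─────────────────
  a b c d e f g h


e8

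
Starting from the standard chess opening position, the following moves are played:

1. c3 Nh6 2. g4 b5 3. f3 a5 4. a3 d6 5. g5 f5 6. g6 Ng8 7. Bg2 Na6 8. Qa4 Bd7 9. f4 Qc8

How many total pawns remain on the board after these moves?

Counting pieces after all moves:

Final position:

  a b c d e f g h
  ─────────────────
8│♜ · ♛ · ♚ ♝ ♞ ♜│8
7│· · ♟ ♝ ♟ · ♟ ♟│7
6│♞ · · ♟ · · ♙ ·│6
5│♟ ♟ · · · ♟ · ·│5
4│♕ · · · · ♙ · ·│4
3│♙ · ♙ · · · · ·│3
2│· ♙ · ♙ ♙ · ♗ ♙│2
1│♖ ♘ ♗ · ♔ · ♘ ♖│1
  ─────────────────
  a b c d e f g h


16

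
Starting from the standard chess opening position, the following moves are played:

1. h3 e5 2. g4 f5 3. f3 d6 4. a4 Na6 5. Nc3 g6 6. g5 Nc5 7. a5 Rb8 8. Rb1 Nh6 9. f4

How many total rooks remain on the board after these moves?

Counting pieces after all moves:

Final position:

  a b c d e f g h
  ─────────────────
8│· ♜ ♝ ♛ ♚ ♝ · ♜│8
7│♟ ♟ ♟ · · · · ♟│7
6│· · · ♟ · · ♟ ♞│6
5│♙ · ♞ · ♟ ♟ ♙ ·│5
4│· · · · · ♙ · ·│4
3│· · ♘ · · · · ♙│3
2│· ♙ ♙ ♙ ♙ · · ·│2
1│· ♖ ♗ ♕ ♔ ♗ ♘ ♖│1
  ─────────────────
  a b c d e f g h


4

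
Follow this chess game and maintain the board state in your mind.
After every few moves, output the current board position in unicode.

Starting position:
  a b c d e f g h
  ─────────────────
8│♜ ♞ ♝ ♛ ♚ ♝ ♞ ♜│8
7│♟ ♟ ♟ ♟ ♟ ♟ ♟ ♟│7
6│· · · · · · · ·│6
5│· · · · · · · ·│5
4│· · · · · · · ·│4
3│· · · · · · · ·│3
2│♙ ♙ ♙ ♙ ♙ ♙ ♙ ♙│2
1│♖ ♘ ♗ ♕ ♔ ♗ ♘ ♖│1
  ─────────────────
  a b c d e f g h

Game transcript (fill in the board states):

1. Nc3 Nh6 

  a b c d e f g h
  ─────────────────
8│♜ ♞ ♝ ♛ ♚ ♝ · ♜│8
7│♟ ♟ ♟ ♟ ♟ ♟ ♟ ♟│7
6│· · · · · · · ♞│6
5│· · · · · · · ·│5
4│· · · · · · · ·│4
3│· · ♘ · · · · ·│3
2│♙ ♙ ♙ ♙ ♙ ♙ ♙ ♙│2
1│♖ · ♗ ♕ ♔ ♗ ♘ ♖│1
  ─────────────────
  a b c d e f g h

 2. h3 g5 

  a b c d e f g h
  ─────────────────
8│♜ ♞ ♝ ♛ ♚ ♝ · ♜│8
7│♟ ♟ ♟ ♟ ♟ ♟ · ♟│7
6│· · · · · · · ♞│6
5│· · · · · · ♟ ·│5
4│· · · · · · · ·│4
3│· · ♘ · · · · ♙│3
2│♙ ♙ ♙ ♙ ♙ ♙ ♙ ·│2
1│♖ · ♗ ♕ ♔ ♗ ♘ ♖│1
  ─────────────────
  a b c d e f g h

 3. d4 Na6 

  a b c d e f g h
  ─────────────────
8│♜ · ♝ ♛ ♚ ♝ · ♜│8
7│♟ ♟ ♟ ♟ ♟ ♟ · ♟│7
6│♞ · · · · · · ♞│6
5│· · · · · · ♟ ·│5
4│· · · ♙ · · · ·│4
3│· · ♘ · · · · ♙│3
2│♙ ♙ ♙ · ♙ ♙ ♙ ·│2
1│♖ · ♗ ♕ ♔ ♗ ♘ ♖│1
  ─────────────────
  a b c d e f g h

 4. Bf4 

  a b c d e f g h
  ─────────────────
8│♜ · ♝ ♛ ♚ ♝ · ♜│8
7│♟ ♟ ♟ ♟ ♟ ♟ · ♟│7
6│♞ · · · · · · ♞│6
5│· · · · · · ♟ ·│5
4│· · · ♙ · ♗ · ·│4
3│· · ♘ · · · · ♙│3
2│♙ ♙ ♙ · ♙ ♙ ♙ ·│2
1│♖ · · ♕ ♔ ♗ ♘ ♖│1
  ─────────────────
  a b c d e f g h
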